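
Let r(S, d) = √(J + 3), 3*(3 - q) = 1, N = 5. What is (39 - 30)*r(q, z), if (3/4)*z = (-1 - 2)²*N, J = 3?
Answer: 9*√6 ≈ 22.045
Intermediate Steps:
q = 8/3 (q = 3 - ⅓*1 = 3 - ⅓ = 8/3 ≈ 2.6667)
z = 60 (z = 4*((-1 - 2)²*5)/3 = 4*((-3)²*5)/3 = 4*(9*5)/3 = (4/3)*45 = 60)
r(S, d) = √6 (r(S, d) = √(3 + 3) = √6)
(39 - 30)*r(q, z) = (39 - 30)*√6 = 9*√6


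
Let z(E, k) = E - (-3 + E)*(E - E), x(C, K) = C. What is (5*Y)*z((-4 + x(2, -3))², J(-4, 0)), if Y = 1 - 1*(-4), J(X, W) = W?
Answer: 100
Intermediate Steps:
Y = 5 (Y = 1 + 4 = 5)
z(E, k) = E (z(E, k) = E - (-3 + E)*0 = E - 1*0 = E + 0 = E)
(5*Y)*z((-4 + x(2, -3))², J(-4, 0)) = (5*5)*(-4 + 2)² = 25*(-2)² = 25*4 = 100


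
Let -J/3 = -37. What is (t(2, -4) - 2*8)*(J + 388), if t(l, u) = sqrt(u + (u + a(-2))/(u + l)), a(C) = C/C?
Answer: -7984 + 499*I*sqrt(10)/2 ≈ -7984.0 + 788.99*I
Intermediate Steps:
J = 111 (J = -3*(-37) = 111)
a(C) = 1
t(l, u) = sqrt(u + (1 + u)/(l + u)) (t(l, u) = sqrt(u + (u + 1)/(u + l)) = sqrt(u + (1 + u)/(l + u)))
(t(2, -4) - 2*8)*(J + 388) = (sqrt((1 - 4 - 4*(2 - 4))/(2 - 4)) - 2*8)*(111 + 388) = (sqrt((1 - 4 - 4*(-2))/(-2)) - 16)*499 = (sqrt(-(1 - 4 + 8)/2) - 16)*499 = (sqrt(-1/2*5) - 16)*499 = (sqrt(-5/2) - 16)*499 = (I*sqrt(10)/2 - 16)*499 = (-16 + I*sqrt(10)/2)*499 = -7984 + 499*I*sqrt(10)/2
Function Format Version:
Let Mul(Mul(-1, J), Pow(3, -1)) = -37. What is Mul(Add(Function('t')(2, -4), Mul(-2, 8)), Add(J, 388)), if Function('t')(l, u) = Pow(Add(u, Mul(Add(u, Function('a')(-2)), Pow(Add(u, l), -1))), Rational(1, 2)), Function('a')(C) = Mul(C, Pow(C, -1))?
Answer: Add(-7984, Mul(Rational(499, 2), I, Pow(10, Rational(1, 2)))) ≈ Add(-7984.0, Mul(788.99, I))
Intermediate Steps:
J = 111 (J = Mul(-3, -37) = 111)
Function('a')(C) = 1
Function('t')(l, u) = Pow(Add(u, Mul(Pow(Add(l, u), -1), Add(1, u))), Rational(1, 2)) (Function('t')(l, u) = Pow(Add(u, Mul(Add(u, 1), Pow(Add(u, l), -1))), Rational(1, 2)) = Pow(Add(u, Mul(Add(1, u), Pow(Add(l, u), -1))), Rational(1, 2)) = Pow(Add(u, Mul(Pow(Add(l, u), -1), Add(1, u))), Rational(1, 2)))
Mul(Add(Function('t')(2, -4), Mul(-2, 8)), Add(J, 388)) = Mul(Add(Pow(Mul(Pow(Add(2, -4), -1), Add(1, -4, Mul(-4, Add(2, -4)))), Rational(1, 2)), Mul(-2, 8)), Add(111, 388)) = Mul(Add(Pow(Mul(Pow(-2, -1), Add(1, -4, Mul(-4, -2))), Rational(1, 2)), -16), 499) = Mul(Add(Pow(Mul(Rational(-1, 2), Add(1, -4, 8)), Rational(1, 2)), -16), 499) = Mul(Add(Pow(Mul(Rational(-1, 2), 5), Rational(1, 2)), -16), 499) = Mul(Add(Pow(Rational(-5, 2), Rational(1, 2)), -16), 499) = Mul(Add(Mul(Rational(1, 2), I, Pow(10, Rational(1, 2))), -16), 499) = Mul(Add(-16, Mul(Rational(1, 2), I, Pow(10, Rational(1, 2)))), 499) = Add(-7984, Mul(Rational(499, 2), I, Pow(10, Rational(1, 2))))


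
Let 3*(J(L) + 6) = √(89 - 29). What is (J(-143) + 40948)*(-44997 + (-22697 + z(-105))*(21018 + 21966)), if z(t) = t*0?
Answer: -39945178779990 - 650435230*√15 ≈ -3.9948e+13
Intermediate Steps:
J(L) = -6 + 2*√15/3 (J(L) = -6 + √(89 - 29)/3 = -6 + √60/3 = -6 + (2*√15)/3 = -6 + 2*√15/3)
z(t) = 0
(J(-143) + 40948)*(-44997 + (-22697 + z(-105))*(21018 + 21966)) = ((-6 + 2*√15/3) + 40948)*(-44997 + (-22697 + 0)*(21018 + 21966)) = (40942 + 2*√15/3)*(-44997 - 22697*42984) = (40942 + 2*√15/3)*(-44997 - 975607848) = (40942 + 2*√15/3)*(-975652845) = -39945178779990 - 650435230*√15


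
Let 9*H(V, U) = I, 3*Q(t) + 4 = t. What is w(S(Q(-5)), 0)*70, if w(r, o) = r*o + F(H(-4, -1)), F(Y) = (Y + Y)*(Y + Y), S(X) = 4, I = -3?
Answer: 280/9 ≈ 31.111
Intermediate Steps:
Q(t) = -4/3 + t/3
H(V, U) = -⅓ (H(V, U) = (⅑)*(-3) = -⅓)
F(Y) = 4*Y² (F(Y) = (2*Y)*(2*Y) = 4*Y²)
w(r, o) = 4/9 + o*r (w(r, o) = r*o + 4*(-⅓)² = o*r + 4*(⅑) = o*r + 4/9 = 4/9 + o*r)
w(S(Q(-5)), 0)*70 = (4/9 + 0*4)*70 = (4/9 + 0)*70 = (4/9)*70 = 280/9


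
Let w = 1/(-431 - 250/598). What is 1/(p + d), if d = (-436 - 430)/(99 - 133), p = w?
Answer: 2192898/55849319 ≈ 0.039265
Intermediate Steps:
w = -299/128994 (w = 1/(-431 - 250*1/598) = 1/(-431 - 125/299) = 1/(-128994/299) = -299/128994 ≈ -0.0023179)
p = -299/128994 ≈ -0.0023179
d = 433/17 (d = -866/(-34) = -866*(-1/34) = 433/17 ≈ 25.471)
1/(p + d) = 1/(-299/128994 + 433/17) = 1/(55849319/2192898) = 2192898/55849319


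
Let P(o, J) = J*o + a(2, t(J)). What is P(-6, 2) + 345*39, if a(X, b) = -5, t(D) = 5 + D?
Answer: 13438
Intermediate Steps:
P(o, J) = -5 + J*o (P(o, J) = J*o - 5 = -5 + J*o)
P(-6, 2) + 345*39 = (-5 + 2*(-6)) + 345*39 = (-5 - 12) + 13455 = -17 + 13455 = 13438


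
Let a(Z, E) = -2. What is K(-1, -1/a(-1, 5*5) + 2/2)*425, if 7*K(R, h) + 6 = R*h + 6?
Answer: -1275/14 ≈ -91.071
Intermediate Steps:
K(R, h) = R*h/7 (K(R, h) = -6/7 + (R*h + 6)/7 = -6/7 + (6 + R*h)/7 = -6/7 + (6/7 + R*h/7) = R*h/7)
K(-1, -1/a(-1, 5*5) + 2/2)*425 = ((⅐)*(-1)*(-1/(-2) + 2/2))*425 = ((⅐)*(-1)*(-1*(-½) + 2*(½)))*425 = ((⅐)*(-1)*(½ + 1))*425 = ((⅐)*(-1)*(3/2))*425 = -3/14*425 = -1275/14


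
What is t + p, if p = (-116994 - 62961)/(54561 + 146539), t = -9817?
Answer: -394875731/40220 ≈ -9817.9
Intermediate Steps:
p = -35991/40220 (p = -179955/201100 = -179955*1/201100 = -35991/40220 ≈ -0.89485)
t + p = -9817 - 35991/40220 = -394875731/40220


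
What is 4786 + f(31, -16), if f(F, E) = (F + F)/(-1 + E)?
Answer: 81300/17 ≈ 4782.4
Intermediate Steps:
f(F, E) = 2*F/(-1 + E) (f(F, E) = (2*F)/(-1 + E) = 2*F/(-1 + E))
4786 + f(31, -16) = 4786 + 2*31/(-1 - 16) = 4786 + 2*31/(-17) = 4786 + 2*31*(-1/17) = 4786 - 62/17 = 81300/17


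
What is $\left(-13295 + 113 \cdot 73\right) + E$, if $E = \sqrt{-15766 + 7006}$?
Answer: $-5046 + 2 i \sqrt{2190} \approx -5046.0 + 93.595 i$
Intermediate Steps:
$E = 2 i \sqrt{2190}$ ($E = \sqrt{-8760} = 2 i \sqrt{2190} \approx 93.595 i$)
$\left(-13295 + 113 \cdot 73\right) + E = \left(-13295 + 113 \cdot 73\right) + 2 i \sqrt{2190} = \left(-13295 + 8249\right) + 2 i \sqrt{2190} = -5046 + 2 i \sqrt{2190}$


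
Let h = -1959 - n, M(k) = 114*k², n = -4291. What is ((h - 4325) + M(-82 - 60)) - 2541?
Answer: 2294162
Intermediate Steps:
h = 2332 (h = -1959 - 1*(-4291) = -1959 + 4291 = 2332)
((h - 4325) + M(-82 - 60)) - 2541 = ((2332 - 4325) + 114*(-82 - 60)²) - 2541 = (-1993 + 114*(-142)²) - 2541 = (-1993 + 114*20164) - 2541 = (-1993 + 2298696) - 2541 = 2296703 - 2541 = 2294162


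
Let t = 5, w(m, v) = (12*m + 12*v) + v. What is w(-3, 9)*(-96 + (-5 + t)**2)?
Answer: -7776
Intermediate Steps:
w(m, v) = 12*m + 13*v
w(-3, 9)*(-96 + (-5 + t)**2) = (12*(-3) + 13*9)*(-96 + (-5 + 5)**2) = (-36 + 117)*(-96 + 0**2) = 81*(-96 + 0) = 81*(-96) = -7776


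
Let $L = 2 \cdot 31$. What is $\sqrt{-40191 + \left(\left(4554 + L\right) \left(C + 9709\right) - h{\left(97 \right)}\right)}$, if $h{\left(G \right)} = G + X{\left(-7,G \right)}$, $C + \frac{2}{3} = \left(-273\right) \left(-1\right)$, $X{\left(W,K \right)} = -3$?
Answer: $\frac{\sqrt{414301947}}{3} \approx 6784.8$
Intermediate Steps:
$L = 62$
$C = \frac{817}{3}$ ($C = - \frac{2}{3} - -273 = - \frac{2}{3} + 273 = \frac{817}{3} \approx 272.33$)
$h{\left(G \right)} = -3 + G$ ($h{\left(G \right)} = G - 3 = -3 + G$)
$\sqrt{-40191 + \left(\left(4554 + L\right) \left(C + 9709\right) - h{\left(97 \right)}\right)} = \sqrt{-40191 + \left(\left(4554 + 62\right) \left(\frac{817}{3} + 9709\right) - \left(-3 + 97\right)\right)} = \sqrt{-40191 + \left(4616 \cdot \frac{29944}{3} - 94\right)} = \sqrt{-40191 + \left(\frac{138221504}{3} - 94\right)} = \sqrt{-40191 + \frac{138221222}{3}} = \sqrt{\frac{138100649}{3}} = \frac{\sqrt{414301947}}{3}$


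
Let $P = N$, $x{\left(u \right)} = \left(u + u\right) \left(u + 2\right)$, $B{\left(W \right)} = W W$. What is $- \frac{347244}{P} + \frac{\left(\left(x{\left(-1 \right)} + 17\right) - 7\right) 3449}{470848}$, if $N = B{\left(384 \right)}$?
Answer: $- \frac{207591845}{90402816} \approx -2.2963$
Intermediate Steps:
$B{\left(W \right)} = W^{2}$
$x{\left(u \right)} = 2 u \left(2 + u\right)$
$N = 147456$ ($N = 384^{2} = 147456$)
$P = 147456$
$- \frac{347244}{P} + \frac{\left(\left(x{\left(-1 \right)} + 17\right) - 7\right) 3449}{470848} = - \frac{347244}{147456} + \frac{\left(\left(2 \left(-1\right) \left(2 - 1\right) + 17\right) - 7\right) 3449}{470848} = \left(-347244\right) \frac{1}{147456} + \left(\left(2 \left(-1\right) 1 + 17\right) - 7\right) 3449 \cdot \frac{1}{470848} = - \frac{28937}{12288} + \left(\left(-2 + 17\right) - 7\right) 3449 \cdot \frac{1}{470848} = - \frac{28937}{12288} + \left(15 - 7\right) 3449 \cdot \frac{1}{470848} = - \frac{28937}{12288} + 8 \cdot 3449 \cdot \frac{1}{470848} = - \frac{28937}{12288} + 27592 \cdot \frac{1}{470848} = - \frac{28937}{12288} + \frac{3449}{58856} = - \frac{207591845}{90402816}$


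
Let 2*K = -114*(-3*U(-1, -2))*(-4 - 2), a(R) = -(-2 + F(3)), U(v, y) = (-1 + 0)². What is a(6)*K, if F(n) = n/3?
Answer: -1026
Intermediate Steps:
F(n) = n/3 (F(n) = n*(⅓) = n/3)
U(v, y) = 1 (U(v, y) = (-1)² = 1)
a(R) = 1 (a(R) = -(-2 + (⅓)*3) = -(-2 + 1) = -1*(-1) = 1)
K = -1026 (K = (-114*(-3*1)*(-4 - 2))/2 = (-(-342)*(-6))/2 = (-114*18)/2 = (½)*(-2052) = -1026)
a(6)*K = 1*(-1026) = -1026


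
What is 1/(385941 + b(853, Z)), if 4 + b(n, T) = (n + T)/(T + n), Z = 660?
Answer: 1/385938 ≈ 2.5911e-6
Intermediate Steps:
b(n, T) = -3 (b(n, T) = -4 + (n + T)/(T + n) = -4 + (T + n)/(T + n) = -4 + 1 = -3)
1/(385941 + b(853, Z)) = 1/(385941 - 3) = 1/385938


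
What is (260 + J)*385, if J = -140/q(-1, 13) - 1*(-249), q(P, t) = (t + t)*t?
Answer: 33091135/169 ≈ 1.9581e+5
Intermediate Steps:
q(P, t) = 2*t**2 (q(P, t) = (2*t)*t = 2*t**2)
J = 42011/169 (J = -140/(2*13**2) - 1*(-249) = -140/(2*169) + 249 = -140/338 + 249 = -140*1/338 + 249 = -70/169 + 249 = 42011/169 ≈ 248.59)
(260 + J)*385 = (260 + 42011/169)*385 = (85951/169)*385 = 33091135/169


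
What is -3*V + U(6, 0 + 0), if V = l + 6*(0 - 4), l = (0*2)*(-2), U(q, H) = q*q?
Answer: 108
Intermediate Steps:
U(q, H) = q²
l = 0 (l = 0*(-2) = 0)
V = -24 (V = 0 + 6*(0 - 4) = 0 + 6*(-4) = 0 - 24 = -24)
-3*V + U(6, 0 + 0) = -3*(-24) + 6² = 72 + 36 = 108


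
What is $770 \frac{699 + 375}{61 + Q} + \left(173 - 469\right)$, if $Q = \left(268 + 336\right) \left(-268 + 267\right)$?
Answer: $- \frac{329236}{181} \approx -1819.0$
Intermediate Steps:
$Q = -604$ ($Q = 604 \left(-1\right) = -604$)
$770 \frac{699 + 375}{61 + Q} + \left(173 - 469\right) = 770 \frac{699 + 375}{61 - 604} + \left(173 - 469\right) = 770 \frac{1074}{-543} + \left(173 - 469\right) = 770 \cdot 1074 \left(- \frac{1}{543}\right) - 296 = 770 \left(- \frac{358}{181}\right) - 296 = - \frac{275660}{181} - 296 = - \frac{329236}{181}$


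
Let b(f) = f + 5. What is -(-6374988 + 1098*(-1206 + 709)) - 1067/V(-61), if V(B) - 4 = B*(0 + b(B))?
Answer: 23668772413/3420 ≈ 6.9207e+6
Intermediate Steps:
b(f) = 5 + f
V(B) = 4 + B*(5 + B) (V(B) = 4 + B*(0 + (5 + B)) = 4 + B*(5 + B))
-(-6374988 + 1098*(-1206 + 709)) - 1067/V(-61) = -(-6374988 + 1098*(-1206 + 709)) - 1067/(4 - 61*(5 - 61)) = -1098/(1/((-497 - 2373) - 3433)) - 1067/(4 - 61*(-56)) = -1098/(1/(-2870 - 3433)) - 1067/(4 + 3416) = -1098/(1/(-6303)) - 1067/3420 = -1098/(-1/6303) - 1067*1/3420 = -1098*(-6303) - 1067/3420 = 6920694 - 1067/3420 = 23668772413/3420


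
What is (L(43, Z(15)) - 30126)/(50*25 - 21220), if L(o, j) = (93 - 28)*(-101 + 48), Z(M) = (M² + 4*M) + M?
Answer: 33571/19970 ≈ 1.6811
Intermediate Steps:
Z(M) = M² + 5*M
L(o, j) = -3445 (L(o, j) = 65*(-53) = -3445)
(L(43, Z(15)) - 30126)/(50*25 - 21220) = (-3445 - 30126)/(50*25 - 21220) = -33571/(1250 - 21220) = -33571/(-19970) = -33571*(-1/19970) = 33571/19970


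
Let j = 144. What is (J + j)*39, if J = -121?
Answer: 897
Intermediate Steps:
(J + j)*39 = (-121 + 144)*39 = 23*39 = 897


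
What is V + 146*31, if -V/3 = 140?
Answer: 4106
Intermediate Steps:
V = -420 (V = -3*140 = -420)
V + 146*31 = -420 + 146*31 = -420 + 4526 = 4106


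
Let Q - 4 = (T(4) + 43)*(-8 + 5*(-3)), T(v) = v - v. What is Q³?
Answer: -955671625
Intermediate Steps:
T(v) = 0
Q = -985 (Q = 4 + (0 + 43)*(-8 + 5*(-3)) = 4 + 43*(-8 - 15) = 4 + 43*(-23) = 4 - 989 = -985)
Q³ = (-985)³ = -955671625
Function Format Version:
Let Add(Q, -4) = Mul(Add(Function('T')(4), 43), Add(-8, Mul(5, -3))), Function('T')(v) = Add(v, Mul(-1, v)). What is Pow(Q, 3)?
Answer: -955671625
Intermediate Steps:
Function('T')(v) = 0
Q = -985 (Q = Add(4, Mul(Add(0, 43), Add(-8, Mul(5, -3)))) = Add(4, Mul(43, Add(-8, -15))) = Add(4, Mul(43, -23)) = Add(4, -989) = -985)
Pow(Q, 3) = Pow(-985, 3) = -955671625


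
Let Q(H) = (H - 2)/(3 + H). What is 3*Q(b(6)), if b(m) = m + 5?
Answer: 27/14 ≈ 1.9286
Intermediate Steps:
b(m) = 5 + m
Q(H) = (-2 + H)/(3 + H)
3*Q(b(6)) = 3*((-2 + (5 + 6))/(3 + (5 + 6))) = 3*((-2 + 11)/(3 + 11)) = 3*(9/14) = 27/14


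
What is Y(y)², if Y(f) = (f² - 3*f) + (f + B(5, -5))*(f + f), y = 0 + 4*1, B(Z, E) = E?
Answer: 16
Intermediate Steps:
y = 4 (y = 0 + 4 = 4)
Y(f) = f² - 3*f + 2*f*(-5 + f) (Y(f) = (f² - 3*f) + (f - 5)*(f + f) = (f² - 3*f) + (-5 + f)*(2*f) = (f² - 3*f) + 2*f*(-5 + f) = f² - 3*f + 2*f*(-5 + f))
Y(y)² = (4*(-13 + 3*4))² = (4*(-13 + 12))² = (4*(-1))² = (-4)² = 16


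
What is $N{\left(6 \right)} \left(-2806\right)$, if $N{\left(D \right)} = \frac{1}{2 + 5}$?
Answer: $- \frac{2806}{7} \approx -400.86$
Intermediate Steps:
$N{\left(D \right)} = \frac{1}{7}$
$N{\left(6 \right)} \left(-2806\right) = \frac{1}{7} \left(-2806\right) = - \frac{2806}{7}$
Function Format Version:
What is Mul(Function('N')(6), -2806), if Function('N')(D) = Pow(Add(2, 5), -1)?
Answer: Rational(-2806, 7) ≈ -400.86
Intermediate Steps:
Function('N')(D) = Rational(1, 7) (Function('N')(D) = Pow(7, -1) = Rational(1, 7))
Mul(Function('N')(6), -2806) = Mul(Rational(1, 7), -2806) = Rational(-2806, 7)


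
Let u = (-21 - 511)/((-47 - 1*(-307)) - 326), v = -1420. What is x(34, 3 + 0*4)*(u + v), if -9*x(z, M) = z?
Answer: 1584196/297 ≈ 5334.0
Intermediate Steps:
x(z, M) = -z/9
u = 266/33 (u = -532/((-47 + 307) - 326) = -532/(260 - 326) = -532/(-66) = -532*(-1/66) = 266/33 ≈ 8.0606)
x(34, 3 + 0*4)*(u + v) = (-⅑*34)*(266/33 - 1420) = -34/9*(-46594/33) = 1584196/297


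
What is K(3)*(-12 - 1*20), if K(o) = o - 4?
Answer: 32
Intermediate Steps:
K(o) = -4 + o
K(3)*(-12 - 1*20) = (-4 + 3)*(-12 - 1*20) = -(-12 - 20) = -1*(-32) = 32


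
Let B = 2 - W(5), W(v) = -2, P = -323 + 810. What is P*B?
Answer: 1948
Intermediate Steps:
P = 487
B = 4 (B = 2 - 1*(-2) = 2 + 2 = 4)
P*B = 487*4 = 1948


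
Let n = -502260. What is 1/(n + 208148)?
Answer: -1/294112 ≈ -3.4001e-6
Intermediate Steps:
1/(n + 208148) = 1/(-502260 + 208148) = 1/(-294112) = -1/294112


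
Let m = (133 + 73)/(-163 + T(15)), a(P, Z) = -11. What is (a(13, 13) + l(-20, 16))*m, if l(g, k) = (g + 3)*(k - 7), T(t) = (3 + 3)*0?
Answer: 33784/163 ≈ 207.26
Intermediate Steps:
T(t) = 0 (T(t) = 6*0 = 0)
l(g, k) = (-7 + k)*(3 + g) (l(g, k) = (3 + g)*(-7 + k) = (-7 + k)*(3 + g))
m = -206/163 (m = (133 + 73)/(-163 + 0) = 206/(-163) = 206*(-1/163) = -206/163 ≈ -1.2638)
(a(13, 13) + l(-20, 16))*m = (-11 + (-21 - 7*(-20) + 3*16 - 20*16))*(-206/163) = (-11 + (-21 + 140 + 48 - 320))*(-206/163) = (-11 - 153)*(-206/163) = -164*(-206/163) = 33784/163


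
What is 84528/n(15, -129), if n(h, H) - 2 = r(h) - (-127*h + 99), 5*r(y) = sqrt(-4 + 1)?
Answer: 3820665600/81721603 - 422640*I*sqrt(3)/81721603 ≈ 46.752 - 0.0089577*I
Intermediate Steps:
r(y) = I*sqrt(3)/5 (r(y) = sqrt(-4 + 1)/5 = sqrt(-3)/5 = (I*sqrt(3))/5 = I*sqrt(3)/5)
n(h, H) = -97 + 127*h + I*sqrt(3)/5 (n(h, H) = 2 + (I*sqrt(3)/5 - (-127*h + 99)) = 2 + (I*sqrt(3)/5 - (99 - 127*h)) = 2 + (I*sqrt(3)/5 + (-99 + 127*h)) = 2 + (-99 + 127*h + I*sqrt(3)/5) = -97 + 127*h + I*sqrt(3)/5)
84528/n(15, -129) = 84528/(-97 + 127*15 + I*sqrt(3)/5) = 84528/(-97 + 1905 + I*sqrt(3)/5) = 84528/(1808 + I*sqrt(3)/5)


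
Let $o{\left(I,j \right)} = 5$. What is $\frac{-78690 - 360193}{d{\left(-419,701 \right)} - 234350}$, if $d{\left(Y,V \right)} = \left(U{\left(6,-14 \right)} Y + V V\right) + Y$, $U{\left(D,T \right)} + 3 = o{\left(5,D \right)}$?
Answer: $- \frac{438883}{255794} \approx -1.7158$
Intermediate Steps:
$U{\left(D,T \right)} = 2$ ($U{\left(D,T \right)} = -3 + 5 = 2$)
$d{\left(Y,V \right)} = V^{2} + 3 Y$ ($d{\left(Y,V \right)} = \left(2 Y + V V\right) + Y = \left(2 Y + V^{2}\right) + Y = \left(V^{2} + 2 Y\right) + Y = V^{2} + 3 Y$)
$\frac{-78690 - 360193}{d{\left(-419,701 \right)} - 234350} = \frac{-78690 - 360193}{\left(701^{2} + 3 \left(-419\right)\right) - 234350} = - \frac{438883}{\left(491401 - 1257\right) - 234350} = - \frac{438883}{490144 - 234350} = - \frac{438883}{255794}$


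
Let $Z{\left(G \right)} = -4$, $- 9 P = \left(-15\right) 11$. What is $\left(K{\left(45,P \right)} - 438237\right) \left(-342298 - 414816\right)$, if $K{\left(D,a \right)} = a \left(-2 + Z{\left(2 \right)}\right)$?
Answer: $331878650558$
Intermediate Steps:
$P = \frac{55}{3}$ ($P = - \frac{\left(-15\right) 11}{9} = \left(- \frac{1}{9}\right) \left(-165\right) = \frac{55}{3} \approx 18.333$)
$K{\left(D,a \right)} = - 6 a$ ($K{\left(D,a \right)} = a \left(-2 - 4\right) = a \left(-6\right) = - 6 a$)
$\left(K{\left(45,P \right)} - 438237\right) \left(-342298 - 414816\right) = \left(\left(-6\right) \frac{55}{3} - 438237\right) \left(-342298 - 414816\right) = \left(-110 - 438237\right) \left(-757114\right) = \left(-438347\right) \left(-757114\right) = 331878650558$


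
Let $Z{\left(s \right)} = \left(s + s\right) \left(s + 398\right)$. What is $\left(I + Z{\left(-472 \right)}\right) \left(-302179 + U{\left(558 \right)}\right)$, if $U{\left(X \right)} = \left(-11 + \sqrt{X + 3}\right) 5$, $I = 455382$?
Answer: $-158744781692 + 2626190 \sqrt{561} \approx -1.5868 \cdot 10^{11}$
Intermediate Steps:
$Z{\left(s \right)} = 2 s \left(398 + s\right)$
$U{\left(X \right)} = -55 + 5 \sqrt{3 + X}$ ($U{\left(X \right)} = \left(-11 + \sqrt{3 + X}\right) 5 = -55 + 5 \sqrt{3 + X}$)
$\left(I + Z{\left(-472 \right)}\right) \left(-302179 + U{\left(558 \right)}\right) = \left(455382 + 2 \left(-472\right) \left(398 - 472\right)\right) \left(-302179 - \left(55 - 5 \sqrt{3 + 558}\right)\right) = \left(455382 + 2 \left(-472\right) \left(-74\right)\right) \left(-302179 - \left(55 - 5 \sqrt{561}\right)\right) = \left(455382 + 69856\right) \left(-302234 + 5 \sqrt{561}\right) = 525238 \left(-302234 + 5 \sqrt{561}\right) = -158744781692 + 2626190 \sqrt{561}$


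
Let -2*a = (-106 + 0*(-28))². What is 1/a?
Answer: -1/5618 ≈ -0.00017800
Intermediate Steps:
a = -5618 (a = -(-106 + 0*(-28))²/2 = -(-106 + 0)²/2 = -½*(-106)² = -½*11236 = -5618)
1/a = 1/(-5618) = -1/5618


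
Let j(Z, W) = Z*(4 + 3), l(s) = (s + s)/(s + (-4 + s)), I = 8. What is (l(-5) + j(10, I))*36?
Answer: 17820/7 ≈ 2545.7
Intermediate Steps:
l(s) = 2*s/(-4 + 2*s) (l(s) = (2*s)/(-4 + 2*s) = 2*s/(-4 + 2*s))
j(Z, W) = 7*Z (j(Z, W) = Z*7 = 7*Z)
(l(-5) + j(10, I))*36 = (-5/(-2 - 5) + 7*10)*36 = (-5/(-7) + 70)*36 = (-5*(-1/7) + 70)*36 = (5/7 + 70)*36 = (495/7)*36 = 17820/7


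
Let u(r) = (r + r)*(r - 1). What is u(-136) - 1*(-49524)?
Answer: 86788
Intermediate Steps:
u(r) = 2*r*(-1 + r) (u(r) = (2*r)*(-1 + r) = 2*r*(-1 + r))
u(-136) - 1*(-49524) = 2*(-136)*(-1 - 136) - 1*(-49524) = 2*(-136)*(-137) + 49524 = 37264 + 49524 = 86788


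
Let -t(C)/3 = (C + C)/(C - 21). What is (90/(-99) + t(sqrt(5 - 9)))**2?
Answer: 14537812/23961025 - 2375856*I/2178275 ≈ 0.60673 - 1.0907*I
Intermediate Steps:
t(C) = -6*C/(-21 + C) (t(C) = -3*(C + C)/(C - 21) = -3*2*C/(-21 + C) = -6*C/(-21 + C))
(90/(-99) + t(sqrt(5 - 9)))**2 = (90/(-99) - 6*sqrt(5 - 9)/(-21 + sqrt(5 - 9)))**2 = (90*(-1/99) - 6*sqrt(-4)/(-21 + sqrt(-4)))**2 = (-10/11 - 6*2*I/(-21 + 2*I))**2 = (-10/11 - 6*2*I*(-21 - 2*I)/445)**2 = (-10/11 - 12*I*(-21 - 2*I)/445)**2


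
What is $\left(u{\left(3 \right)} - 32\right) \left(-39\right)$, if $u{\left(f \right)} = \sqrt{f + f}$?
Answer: $1248 - 39 \sqrt{6} \approx 1152.5$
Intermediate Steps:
$u{\left(f \right)} = \sqrt{2} \sqrt{f}$ ($u{\left(f \right)} = \sqrt{2 f} = \sqrt{2} \sqrt{f}$)
$\left(u{\left(3 \right)} - 32\right) \left(-39\right) = \left(\sqrt{2} \sqrt{3} - 32\right) \left(-39\right) = \left(\sqrt{6} - 32\right) \left(-39\right) = \left(-32 + \sqrt{6}\right) \left(-39\right) = 1248 - 39 \sqrt{6}$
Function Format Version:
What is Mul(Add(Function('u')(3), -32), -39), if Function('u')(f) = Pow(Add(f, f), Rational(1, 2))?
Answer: Add(1248, Mul(-39, Pow(6, Rational(1, 2)))) ≈ 1152.5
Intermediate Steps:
Function('u')(f) = Mul(Pow(2, Rational(1, 2)), Pow(f, Rational(1, 2))) (Function('u')(f) = Pow(Mul(2, f), Rational(1, 2)) = Mul(Pow(2, Rational(1, 2)), Pow(f, Rational(1, 2))))
Mul(Add(Function('u')(3), -32), -39) = Mul(Add(Mul(Pow(2, Rational(1, 2)), Pow(3, Rational(1, 2))), -32), -39) = Mul(Add(Pow(6, Rational(1, 2)), -32), -39) = Mul(Add(-32, Pow(6, Rational(1, 2))), -39) = Add(1248, Mul(-39, Pow(6, Rational(1, 2))))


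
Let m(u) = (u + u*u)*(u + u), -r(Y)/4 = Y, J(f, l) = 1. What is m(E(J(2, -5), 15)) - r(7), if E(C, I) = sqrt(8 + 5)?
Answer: 54 + 26*sqrt(13) ≈ 147.74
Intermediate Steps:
E(C, I) = sqrt(13)
r(Y) = -4*Y
m(u) = 2*u*(u + u**2) (m(u) = (u + u**2)*(2*u) = 2*u*(u + u**2))
m(E(J(2, -5), 15)) - r(7) = 2*(sqrt(13))**2*(1 + sqrt(13)) - (-4)*7 = 2*13*(1 + sqrt(13)) - 1*(-28) = (26 + 26*sqrt(13)) + 28 = 54 + 26*sqrt(13)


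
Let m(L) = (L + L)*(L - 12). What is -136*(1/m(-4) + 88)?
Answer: -191505/16 ≈ -11969.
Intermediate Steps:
m(L) = 2*L*(-12 + L) (m(L) = (2*L)*(-12 + L) = 2*L*(-12 + L))
-136*(1/m(-4) + 88) = -136*(1/(2*(-4)*(-12 - 4)) + 88) = -136*(1/(2*(-4)*(-16)) + 88) = -136*(1/128 + 88) = -136*11265/128 = -191505/16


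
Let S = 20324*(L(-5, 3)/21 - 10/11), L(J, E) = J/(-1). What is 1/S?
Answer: -231/3150220 ≈ -7.3328e-5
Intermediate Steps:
L(J, E) = -J (L(J, E) = J*(-1) = -J)
S = -3150220/231 (S = 20324*(-1*(-5)/21 - 10/11) = 20324*(5*(1/21) - 10*1/11) = 20324*(5/21 - 10/11) = 20324*(-155/231) = -3150220/231 ≈ -13637.)
1/S = 1/(-3150220/231) = -231/3150220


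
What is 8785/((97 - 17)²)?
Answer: 1757/1280 ≈ 1.3727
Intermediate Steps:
8785/((97 - 17)²) = 8785/(80²) = 8785/6400 = 8785*(1/6400) = 1757/1280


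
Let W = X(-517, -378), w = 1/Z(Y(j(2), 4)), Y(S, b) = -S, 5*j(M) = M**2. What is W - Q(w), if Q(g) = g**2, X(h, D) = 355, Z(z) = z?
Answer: 5655/16 ≈ 353.44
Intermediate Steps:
j(M) = M**2/5
w = -5/4 (w = 1/(-2**2/5) = 1/(-4/5) = -5/4 ≈ -1.2500)
W = 355
W - Q(w) = 355 - (-5/4)**2 = 355 - 1*25/16 = 355 - 25/16 = 5655/16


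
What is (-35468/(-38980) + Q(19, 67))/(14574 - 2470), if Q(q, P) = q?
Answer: 97011/58976740 ≈ 0.0016449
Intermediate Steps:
(-35468/(-38980) + Q(19, 67))/(14574 - 2470) = (-35468/(-38980) + 19)/(14574 - 2470) = (-35468*(-1/38980) + 19)/12104 = (8867/9745 + 19)*(1/12104) = (194022/9745)*(1/12104) = 97011/58976740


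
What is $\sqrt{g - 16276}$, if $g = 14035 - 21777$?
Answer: $i \sqrt{24018} \approx 154.98 i$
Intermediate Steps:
$g = -7742$
$\sqrt{g - 16276} = \sqrt{-7742 - 16276} = \sqrt{-24018} = i \sqrt{24018}$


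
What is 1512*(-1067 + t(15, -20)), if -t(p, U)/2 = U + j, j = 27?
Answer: -1634472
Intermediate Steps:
t(p, U) = -54 - 2*U (t(p, U) = -2*(U + 27) = -2*(27 + U) = -54 - 2*U)
1512*(-1067 + t(15, -20)) = 1512*(-1067 + (-54 - 2*(-20))) = 1512*(-1067 + (-54 + 40)) = 1512*(-1067 - 14) = 1512*(-1081) = -1634472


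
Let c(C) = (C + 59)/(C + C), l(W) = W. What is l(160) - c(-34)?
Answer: 10905/68 ≈ 160.37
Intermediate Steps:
c(C) = (59 + C)/(2*C) (c(C) = (59 + C)/((2*C)) = (59 + C)*(1/(2*C)) = (59 + C)/(2*C))
l(160) - c(-34) = 160 - (59 - 34)/(2*(-34)) = 160 - (-1)*25/(2*34) = 160 - 1*(-25/68) = 160 + 25/68 = 10905/68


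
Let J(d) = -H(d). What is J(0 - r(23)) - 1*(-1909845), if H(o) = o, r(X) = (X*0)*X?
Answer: 1909845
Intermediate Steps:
r(X) = 0 (r(X) = 0*X = 0)
J(d) = -d
J(0 - r(23)) - 1*(-1909845) = -(0 - 1*0) - 1*(-1909845) = -(0 + 0) + 1909845 = -1*0 + 1909845 = 0 + 1909845 = 1909845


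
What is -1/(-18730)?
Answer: 1/18730 ≈ 5.3390e-5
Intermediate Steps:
-1/(-18730) = -1*(-1/18730) = 1/18730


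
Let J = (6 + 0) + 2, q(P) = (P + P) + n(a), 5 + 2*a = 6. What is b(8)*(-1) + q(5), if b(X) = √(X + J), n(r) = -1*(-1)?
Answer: 7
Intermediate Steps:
a = ½ (a = -5/2 + (½)*6 = -5/2 + 3 = ½ ≈ 0.50000)
n(r) = 1
q(P) = 1 + 2*P (q(P) = (P + P) + 1 = 2*P + 1 = 1 + 2*P)
J = 8 (J = 6 + 2 = 8)
b(X) = √(8 + X) (b(X) = √(X + 8) = √(8 + X))
b(8)*(-1) + q(5) = √(8 + 8)*(-1) + (1 + 2*5) = √16*(-1) + (1 + 10) = 4*(-1) + 11 = -4 + 11 = 7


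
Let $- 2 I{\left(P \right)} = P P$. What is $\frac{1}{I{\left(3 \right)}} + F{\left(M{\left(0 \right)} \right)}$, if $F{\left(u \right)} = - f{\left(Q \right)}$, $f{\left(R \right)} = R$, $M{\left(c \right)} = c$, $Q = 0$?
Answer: $- \frac{2}{9} \approx -0.22222$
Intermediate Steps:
$I{\left(P \right)} = - \frac{P^{2}}{2}$ ($I{\left(P \right)} = - \frac{P P}{2} = - \frac{P^{2}}{2}$)
$F{\left(u \right)} = 0$ ($F{\left(u \right)} = \left(-1\right) 0 = 0$)
$\frac{1}{I{\left(3 \right)}} + F{\left(M{\left(0 \right)} \right)} = \frac{1}{\left(- \frac{1}{2}\right) 3^{2}} + 0 = \frac{1}{\left(- \frac{1}{2}\right) 9} + 0 = \frac{1}{- \frac{9}{2}} + 0 = - \frac{2}{9} + 0 = - \frac{2}{9}$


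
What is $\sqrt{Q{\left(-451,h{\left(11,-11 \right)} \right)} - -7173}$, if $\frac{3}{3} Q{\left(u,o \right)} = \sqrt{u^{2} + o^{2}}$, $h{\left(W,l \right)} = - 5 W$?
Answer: $\sqrt{7173 + 11 \sqrt{1706}} \approx 87.335$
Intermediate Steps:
$Q{\left(u,o \right)} = \sqrt{o^{2} + u^{2}}$ ($Q{\left(u,o \right)} = \sqrt{u^{2} + o^{2}} = \sqrt{o^{2} + u^{2}}$)
$\sqrt{Q{\left(-451,h{\left(11,-11 \right)} \right)} - -7173} = \sqrt{\sqrt{\left(\left(-5\right) 11\right)^{2} + \left(-451\right)^{2}} - -7173} = \sqrt{\sqrt{\left(-55\right)^{2} + 203401} + \left(-33115 + 40288\right)} = \sqrt{\sqrt{3025 + 203401} + 7173} = \sqrt{\sqrt{206426} + 7173} = \sqrt{11 \sqrt{1706} + 7173} = \sqrt{7173 + 11 \sqrt{1706}}$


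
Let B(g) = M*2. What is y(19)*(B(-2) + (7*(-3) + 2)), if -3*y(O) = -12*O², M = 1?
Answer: -24548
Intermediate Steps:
B(g) = 2 (B(g) = 1*2 = 2)
y(O) = 4*O² (y(O) = -(-4)*O² = 4*O²)
y(19)*(B(-2) + (7*(-3) + 2)) = (4*19²)*(2 + (7*(-3) + 2)) = (4*361)*(2 + (-21 + 2)) = 1444*(2 - 19) = 1444*(-17) = -24548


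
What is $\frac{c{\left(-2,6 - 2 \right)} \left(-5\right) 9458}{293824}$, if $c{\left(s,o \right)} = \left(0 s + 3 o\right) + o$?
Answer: $- \frac{23645}{9182} \approx -2.5751$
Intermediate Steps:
$c{\left(s,o \right)} = 4 o$ ($c{\left(s,o \right)} = \left(0 + 3 o\right) + o = 3 o + o = 4 o$)
$\frac{c{\left(-2,6 - 2 \right)} \left(-5\right) 9458}{293824} = \frac{4 \left(6 - 2\right) \left(-5\right) 9458}{293824} = 4 \left(6 - 2\right) \left(-5\right) 9458 \cdot \frac{1}{293824} = 4 \cdot 4 \left(-5\right) 9458 \cdot \frac{1}{293824} = 16 \left(-5\right) 9458 \cdot \frac{1}{293824} = \left(-80\right) 9458 \cdot \frac{1}{293824} = \left(-756640\right) \frac{1}{293824} = - \frac{23645}{9182}$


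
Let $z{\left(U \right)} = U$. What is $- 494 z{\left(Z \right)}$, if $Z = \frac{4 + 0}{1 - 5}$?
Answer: $494$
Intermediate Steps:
$Z = -1$ ($Z = \frac{4}{-4} = 4 \left(- \frac{1}{4}\right) = -1$)
$- 494 z{\left(Z \right)} = \left(-494\right) \left(-1\right) = 494$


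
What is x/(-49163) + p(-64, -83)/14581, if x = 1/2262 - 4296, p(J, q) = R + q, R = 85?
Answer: 141914024543/1621504980186 ≈ 0.087520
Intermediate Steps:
p(J, q) = 85 + q
x = -9717551/2262 (x = 1/2262 - 4296 = -9717551/2262 ≈ -4296.0)
x/(-49163) + p(-64, -83)/14581 = -9717551/2262/(-49163) + (85 - 83)/14581 = -9717551/2262*(-1/49163) + 2*(1/14581) = 9717551/111206706 + 2/14581 = 141914024543/1621504980186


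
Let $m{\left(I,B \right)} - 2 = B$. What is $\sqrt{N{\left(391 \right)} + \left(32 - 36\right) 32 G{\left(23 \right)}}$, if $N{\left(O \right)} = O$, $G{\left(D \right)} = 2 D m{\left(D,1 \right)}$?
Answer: $i \sqrt{17273} \approx 131.43 i$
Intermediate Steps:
$m{\left(I,B \right)} = 2 + B$
$G{\left(D \right)} = 6 D$ ($G{\left(D \right)} = 2 D \left(2 + 1\right) = 2 D 3 = 6 D$)
$\sqrt{N{\left(391 \right)} + \left(32 - 36\right) 32 G{\left(23 \right)}} = \sqrt{391 + \left(32 - 36\right) 32 \cdot 6 \cdot 23} = \sqrt{391 + \left(-4\right) 32 \cdot 138} = \sqrt{391 - 17664} = \sqrt{-17273} = i \sqrt{17273}$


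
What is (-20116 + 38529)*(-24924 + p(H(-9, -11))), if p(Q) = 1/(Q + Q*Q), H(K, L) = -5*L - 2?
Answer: -1313445083131/2862 ≈ -4.5893e+8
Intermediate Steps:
H(K, L) = -2 - 5*L
p(Q) = 1/(Q + Q²)
(-20116 + 38529)*(-24924 + p(H(-9, -11))) = (-20116 + 38529)*(-24924 + 1/((-2 - 5*(-11))*(1 + (-2 - 5*(-11))))) = 18413*(-24924 + 1/((-2 + 55)*(1 + (-2 + 55)))) = 18413*(-24924 + 1/(53*(1 + 53))) = 18413*(-24924 + (1/53)/54) = 18413*(-24924 + (1/53)*(1/54)) = 18413*(-24924 + 1/2862) = 18413*(-71332487/2862) = -1313445083131/2862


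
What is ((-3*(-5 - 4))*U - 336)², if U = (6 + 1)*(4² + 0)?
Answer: 7225344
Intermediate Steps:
U = 112 (U = 7*(16 + 0) = 7*16 = 112)
((-3*(-5 - 4))*U - 336)² = (-3*(-5 - 4)*112 - 336)² = (-3*(-9)*112 - 336)² = (27*112 - 336)² = (3024 - 336)² = 2688² = 7225344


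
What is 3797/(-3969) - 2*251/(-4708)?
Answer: -7941919/9343026 ≈ -0.85004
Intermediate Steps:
3797/(-3969) - 2*251/(-4708) = 3797*(-1/3969) - 502*(-1/4708) = -3797/3969 + 251/2354 = -7941919/9343026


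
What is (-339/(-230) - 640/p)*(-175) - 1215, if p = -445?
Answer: -7060595/4094 ≈ -1724.6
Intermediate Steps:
(-339/(-230) - 640/p)*(-175) - 1215 = (-339/(-230) - 640/(-445))*(-175) - 1215 = (-339*(-1/230) - 640*(-1/445))*(-175) - 1215 = (339/230 + 128/89)*(-175) - 1215 = (59611/20470)*(-175) - 1215 = -2086385/4094 - 1215 = -7060595/4094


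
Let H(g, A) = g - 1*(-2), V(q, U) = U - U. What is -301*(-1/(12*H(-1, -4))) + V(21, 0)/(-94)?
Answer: 301/12 ≈ 25.083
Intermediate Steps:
V(q, U) = 0
H(g, A) = 2 + g (H(g, A) = g + 2 = 2 + g)
-301*(-1/(12*H(-1, -4))) + V(21, 0)/(-94) = -301*(-1/(12*(2 - 1))) + 0/(-94) = -301/(1*(-12)) + 0*(-1/94) = -301/(-12) + 0 = -301*(-1/12) + 0 = 301/12 + 0 = 301/12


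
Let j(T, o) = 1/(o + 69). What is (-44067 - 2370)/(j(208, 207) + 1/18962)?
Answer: -121514298372/9619 ≈ -1.2633e+7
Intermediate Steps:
j(T, o) = 1/(69 + o)
(-44067 - 2370)/(j(208, 207) + 1/18962) = (-44067 - 2370)/(1/(69 + 207) + 1/18962) = -46437/(1/276 + 1/18962) = -46437/9619/2616756 = -46437*2616756/9619 = -121514298372/9619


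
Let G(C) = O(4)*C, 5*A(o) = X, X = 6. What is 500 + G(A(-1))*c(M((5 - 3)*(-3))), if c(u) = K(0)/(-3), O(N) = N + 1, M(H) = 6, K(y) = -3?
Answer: 506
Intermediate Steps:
A(o) = 6/5 (A(o) = (⅕)*6 = 6/5)
O(N) = 1 + N
c(u) = 1 (c(u) = -3/(-3) = -3*(-⅓) = 1)
G(C) = 5*C (G(C) = (1 + 4)*C = 5*C)
500 + G(A(-1))*c(M((5 - 3)*(-3))) = 500 + (5*(6/5))*1 = 500 + 6*1 = 500 + 6 = 506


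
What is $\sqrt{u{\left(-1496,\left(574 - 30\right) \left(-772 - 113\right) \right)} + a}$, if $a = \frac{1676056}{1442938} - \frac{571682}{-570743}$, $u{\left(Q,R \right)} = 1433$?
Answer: $\frac{\sqrt{243342423157669657499319691}}{411773381467} \approx 37.884$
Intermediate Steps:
$a = \frac{890749455662}{411773381467}$ ($a = 1676056 \cdot \frac{1}{1442938} - - \frac{571682}{570743} = \frac{838028}{721469} + \frac{571682}{570743} = \frac{890749455662}{411773381467} \approx 2.1632$)
$\sqrt{u{\left(-1496,\left(574 - 30\right) \left(-772 - 113\right) \right)} + a} = \sqrt{1433 + \frac{890749455662}{411773381467}} = \sqrt{\frac{590962005097873}{411773381467}} = \frac{\sqrt{243342423157669657499319691}}{411773381467}$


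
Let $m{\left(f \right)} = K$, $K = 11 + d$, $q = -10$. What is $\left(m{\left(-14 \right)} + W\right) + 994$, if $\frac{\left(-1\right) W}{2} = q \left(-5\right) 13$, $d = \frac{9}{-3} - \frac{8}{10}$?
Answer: $- \frac{1494}{5} \approx -298.8$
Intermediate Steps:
$d = - \frac{19}{5}$ ($d = 9 \left(- \frac{1}{3}\right) - \frac{4}{5} = -3 - \frac{4}{5} = - \frac{19}{5} \approx -3.8$)
$W = -1300$ ($W = - 2 \left(-10\right) \left(-5\right) 13 = - 2 \cdot 50 \cdot 13 = \left(-2\right) 650 = -1300$)
$K = \frac{36}{5}$ ($K = 11 - \frac{19}{5} = \frac{36}{5} \approx 7.2$)
$m{\left(f \right)} = \frac{36}{5}$
$\left(m{\left(-14 \right)} + W\right) + 994 = \left(\frac{36}{5} - 1300\right) + 994 = - \frac{6464}{5} + 994 = - \frac{1494}{5}$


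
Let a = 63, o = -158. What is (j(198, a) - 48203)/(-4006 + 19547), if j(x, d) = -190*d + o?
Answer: -60331/15541 ≈ -3.8821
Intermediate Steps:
j(x, d) = -158 - 190*d (j(x, d) = -190*d - 158 = -158 - 190*d)
(j(198, a) - 48203)/(-4006 + 19547) = ((-158 - 190*63) - 48203)/(-4006 + 19547) = ((-158 - 11970) - 48203)/15541 = (-12128 - 48203)*(1/15541) = -60331*1/15541 = -60331/15541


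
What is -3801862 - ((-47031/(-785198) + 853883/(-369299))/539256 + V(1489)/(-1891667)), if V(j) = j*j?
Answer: -1124587378241109290721875604241/295799196533869558181904 ≈ -3.8019e+6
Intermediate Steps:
V(j) = j²
-3801862 - ((-47031/(-785198) + 853883/(-369299))/539256 + V(1489)/(-1891667)) = -3801862 - ((-47031/(-785198) + 853883/(-369299))/539256 + 1489²/(-1891667)) = -3801862 - ((-47031*(-1/785198) + 853883*(-1/369299))*(1/539256) + 2217121*(-1/1891667)) = -3801862 - ((47031/785198 - 853883/369299)*(1/539256) - 2217121/1891667) = -3801862 - (-653098722565/289972836202*1/539256 - 2217121/1891667) = -3801862 - (-653098722565/156369591758945712 - 2217121/1891667) = -3801862 - 1*(-346691541095486694301007/295799196533869558181904) = -3801862 + 346691541095486694301007/295799196533869558181904 = -1124587378241109290721875604241/295799196533869558181904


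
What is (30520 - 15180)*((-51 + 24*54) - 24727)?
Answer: -360213880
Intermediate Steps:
(30520 - 15180)*((-51 + 24*54) - 24727) = 15340*((-51 + 1296) - 24727) = 15340*(1245 - 24727) = 15340*(-23482) = -360213880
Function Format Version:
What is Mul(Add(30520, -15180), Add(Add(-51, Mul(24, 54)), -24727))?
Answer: -360213880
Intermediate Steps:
Mul(Add(30520, -15180), Add(Add(-51, Mul(24, 54)), -24727)) = Mul(15340, Add(Add(-51, 1296), -24727)) = Mul(15340, Add(1245, -24727)) = Mul(15340, -23482) = -360213880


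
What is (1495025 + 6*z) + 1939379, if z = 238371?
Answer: 4864630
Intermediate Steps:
(1495025 + 6*z) + 1939379 = (1495025 + 6*238371) + 1939379 = (1495025 + 1430226) + 1939379 = 2925251 + 1939379 = 4864630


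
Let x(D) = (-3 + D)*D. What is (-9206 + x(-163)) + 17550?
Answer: 35402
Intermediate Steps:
x(D) = D*(-3 + D)
(-9206 + x(-163)) + 17550 = (-9206 - 163*(-3 - 163)) + 17550 = (-9206 - 163*(-166)) + 17550 = (-9206 + 27058) + 17550 = 17852 + 17550 = 35402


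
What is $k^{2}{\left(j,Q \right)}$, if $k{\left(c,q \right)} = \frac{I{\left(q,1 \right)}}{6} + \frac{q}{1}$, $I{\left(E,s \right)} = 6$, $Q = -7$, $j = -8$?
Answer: $36$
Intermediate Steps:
$k{\left(c,q \right)} = 1 + q$ ($k{\left(c,q \right)} = \frac{6}{6} + \frac{q}{1} = 6 \cdot \frac{1}{6} + q 1 = 1 + q$)
$k^{2}{\left(j,Q \right)} = \left(1 - 7\right)^{2} = \left(-6\right)^{2} = 36$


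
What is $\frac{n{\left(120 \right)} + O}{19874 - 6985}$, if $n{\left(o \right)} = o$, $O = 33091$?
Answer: $\frac{33211}{12889} \approx 2.5767$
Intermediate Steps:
$\frac{n{\left(120 \right)} + O}{19874 - 6985} = \frac{120 + 33091}{19874 - 6985} = \frac{33211}{12889}$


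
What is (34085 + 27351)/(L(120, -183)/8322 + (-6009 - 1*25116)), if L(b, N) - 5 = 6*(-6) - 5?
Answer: -85211732/43170381 ≈ -1.9738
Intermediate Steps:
L(b, N) = -36 (L(b, N) = 5 + (6*(-6) - 5) = 5 + (-36 - 5) = 5 - 41 = -36)
(34085 + 27351)/(L(120, -183)/8322 + (-6009 - 1*25116)) = (34085 + 27351)/(-36/8322 + (-6009 - 1*25116)) = 61436/(-36*1/8322 + (-6009 - 25116)) = 61436/(-6/1387 - 31125) = 61436/(-43170381/1387) = 61436*(-1387/43170381) = -85211732/43170381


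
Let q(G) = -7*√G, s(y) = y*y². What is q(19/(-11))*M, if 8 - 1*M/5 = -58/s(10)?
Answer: -28203*I*√209/1100 ≈ -370.66*I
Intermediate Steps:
s(y) = y³
M = 4029/100 (M = 40 - (-290)/(10³) = 40 - (-290)/1000 = 40 - 5*(-29/500) = 40 + 29/100 = 4029/100 ≈ 40.290)
q(19/(-11))*M = -7*√19*(I*√11/11)*(4029/100) = -7*I*√209/11*(4029/100) = -28203*I*√209/1100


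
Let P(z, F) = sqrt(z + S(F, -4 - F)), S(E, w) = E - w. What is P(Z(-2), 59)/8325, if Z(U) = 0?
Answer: sqrt(122)/8325 ≈ 0.0013268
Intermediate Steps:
P(z, F) = sqrt(4 + z + 2*F) (P(z, F) = sqrt(z + (F - (-4 - F))) = sqrt(z + (F + (4 + F))) = sqrt(z + (4 + 2*F)) = sqrt(4 + z + 2*F))
P(Z(-2), 59)/8325 = sqrt(4 + 0 + 2*59)/8325 = sqrt(4 + 0 + 118)*(1/8325) = sqrt(122)*(1/8325) = sqrt(122)/8325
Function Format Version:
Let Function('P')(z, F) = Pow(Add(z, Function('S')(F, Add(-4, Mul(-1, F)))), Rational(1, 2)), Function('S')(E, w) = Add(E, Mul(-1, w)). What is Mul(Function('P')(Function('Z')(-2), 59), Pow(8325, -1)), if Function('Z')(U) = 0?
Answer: Mul(Rational(1, 8325), Pow(122, Rational(1, 2))) ≈ 0.0013268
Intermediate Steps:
Function('P')(z, F) = Pow(Add(4, z, Mul(2, F)), Rational(1, 2)) (Function('P')(z, F) = Pow(Add(z, Add(F, Mul(-1, Add(-4, Mul(-1, F))))), Rational(1, 2)) = Pow(Add(z, Add(F, Add(4, F))), Rational(1, 2)) = Pow(Add(z, Add(4, Mul(2, F))), Rational(1, 2)) = Pow(Add(4, z, Mul(2, F)), Rational(1, 2)))
Mul(Function('P')(Function('Z')(-2), 59), Pow(8325, -1)) = Mul(Pow(Add(4, 0, Mul(2, 59)), Rational(1, 2)), Pow(8325, -1)) = Mul(Pow(Add(4, 0, 118), Rational(1, 2)), Rational(1, 8325)) = Mul(Pow(122, Rational(1, 2)), Rational(1, 8325)) = Mul(Rational(1, 8325), Pow(122, Rational(1, 2)))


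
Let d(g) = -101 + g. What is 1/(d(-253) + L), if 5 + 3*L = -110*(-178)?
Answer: 1/6171 ≈ 0.00016205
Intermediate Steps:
L = 6525 (L = -5/3 + (-110*(-178))/3 = -5/3 + (⅓)*19580 = -5/3 + 19580/3 = 6525)
1/(d(-253) + L) = 1/((-101 - 253) + 6525) = 1/(-354 + 6525) = 1/6171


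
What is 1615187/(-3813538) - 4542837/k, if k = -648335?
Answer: 16277099263661/2472450159230 ≈ 6.5834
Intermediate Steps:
1615187/(-3813538) - 4542837/k = 1615187/(-3813538) - 4542837/(-648335) = 1615187*(-1/3813538) - 4542837*(-1/648335) = -1615187/3813538 + 4542837/648335 = 16277099263661/2472450159230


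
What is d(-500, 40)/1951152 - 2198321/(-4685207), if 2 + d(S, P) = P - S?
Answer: 2145889528579/4570775504232 ≈ 0.46948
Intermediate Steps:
d(S, P) = -2 + P - S (d(S, P) = -2 + (P - S) = -2 + P - S)
d(-500, 40)/1951152 - 2198321/(-4685207) = (-2 + 40 - 1*(-500))/1951152 - 2198321/(-4685207) = (-2 + 40 + 500)*(1/1951152) - 2198321*(-1/4685207) = 538*(1/1951152) + 2198321/4685207 = 269/975576 + 2198321/4685207 = 2145889528579/4570775504232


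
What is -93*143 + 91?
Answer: -13208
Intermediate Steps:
-93*143 + 91 = -13299 + 91 = -13208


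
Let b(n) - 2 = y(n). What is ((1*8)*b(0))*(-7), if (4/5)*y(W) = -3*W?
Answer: -112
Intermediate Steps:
y(W) = -15*W/4 (y(W) = 5*(-3*W)/4 = -15*W/4)
b(n) = 2 - 15*n/4
((1*8)*b(0))*(-7) = ((1*8)*(2 - 15/4*0))*(-7) = (8*(2 + 0))*(-7) = (8*2)*(-7) = 16*(-7) = -112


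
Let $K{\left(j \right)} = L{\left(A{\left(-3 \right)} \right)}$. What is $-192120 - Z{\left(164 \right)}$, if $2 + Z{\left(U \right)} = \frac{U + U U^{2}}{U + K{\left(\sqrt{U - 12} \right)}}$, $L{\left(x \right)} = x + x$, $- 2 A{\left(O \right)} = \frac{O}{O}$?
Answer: $- \frac{35726342}{163} \approx -2.1918 \cdot 10^{5}$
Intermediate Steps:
$A{\left(O \right)} = - \frac{1}{2}$ ($A{\left(O \right)} = - \frac{O \frac{1}{O}}{2} = \left(- \frac{1}{2}\right) 1 = - \frac{1}{2}$)
$L{\left(x \right)} = 2 x$
$K{\left(j \right)} = -1$ ($K{\left(j \right)} = 2 \left(- \frac{1}{2}\right) = -1$)
$Z{\left(U \right)} = -2 + \frac{U + U^{3}}{-1 + U}$ ($Z{\left(U \right)} = -2 + \frac{U + U U^{2}}{U - 1} = -2 + \frac{U + U^{3}}{-1 + U}$)
$-192120 - Z{\left(164 \right)} = -192120 - \frac{2 + 164^{3} - 164}{-1 + 164} = -192120 - \frac{2 + 4410944 - 164}{163} = -192120 - \frac{1}{163} \cdot 4410782 = -192120 - \frac{4410782}{163} = - \frac{35726342}{163}$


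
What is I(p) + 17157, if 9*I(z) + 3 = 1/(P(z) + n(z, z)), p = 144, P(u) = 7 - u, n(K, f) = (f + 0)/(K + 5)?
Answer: 3129736141/182421 ≈ 17157.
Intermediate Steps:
n(K, f) = f/(5 + K)
I(z) = -1/3 + 1/(9*(7 - z + z/(5 + z))) (I(z) = -1/3 + 1/(9*((7 - z) + z/(5 + z))) = -1/3 + 1/(9*(7 - z + z/(5 + z))))
I(p) + 17157 = (100 - 3*144**2 + 8*144)/(9*(-35 + 144**2 - 3*144)) + 17157 = (100 - 3*20736 + 1152)/(9*(-35 + 20736 - 432)) + 17157 = (1/9)*(100 - 62208 + 1152)/20269 + 17157 = (1/9)*(1/20269)*(-60956) + 17157 = -60956/182421 + 17157 = 3129736141/182421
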